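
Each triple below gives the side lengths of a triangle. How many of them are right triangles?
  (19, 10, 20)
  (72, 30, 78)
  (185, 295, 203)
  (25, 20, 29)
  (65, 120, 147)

1

(19,10,20): 10²+19² = 461 > 400 = 20² → acute
(72,30,78): 30²+72² = 6084 = 78² → right
(185,295,203): 185²+203² = 75434 < 87025 = 295² → obtuse
(25,20,29): 20²+25² = 1025 > 841 = 29² → acute
(65,120,147): 65²+120² = 18625 < 21609 = 147² → obtuse
1 of the 5 is right.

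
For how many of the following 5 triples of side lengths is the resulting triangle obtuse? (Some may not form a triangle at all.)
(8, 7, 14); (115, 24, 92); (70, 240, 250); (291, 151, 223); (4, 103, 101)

4

(8,7,14): 7²+8² = 113 < 196 = 14² → obtuse
(115,24,92): 24²+92² = 9040 < 13225 = 115² → obtuse
(70,240,250): 70²+240² = 62500 = 250² → right
(291,151,223): 151²+223² = 72530 < 84681 = 291² → obtuse
(4,103,101): 4²+101² = 10217 < 10609 = 103² → obtuse
4 of the 5 are obtuse.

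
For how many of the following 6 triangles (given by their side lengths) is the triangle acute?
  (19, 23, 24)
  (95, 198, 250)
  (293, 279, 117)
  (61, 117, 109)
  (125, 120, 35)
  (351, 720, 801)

3

(19,23,24): 19²+23² = 890 > 576 = 24² → acute
(95,198,250): 95²+198² = 48229 < 62500 = 250² → obtuse
(293,279,117): 117²+279² = 91530 > 85849 = 293² → acute
(61,117,109): 61²+109² = 15602 > 13689 = 117² → acute
(125,120,35): 35²+120² = 15625 = 125² → right
(351,720,801): 351²+720² = 641601 = 801² → right
3 of the 6 are acute.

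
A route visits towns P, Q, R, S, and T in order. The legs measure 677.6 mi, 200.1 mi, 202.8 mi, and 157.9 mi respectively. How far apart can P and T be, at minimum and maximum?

The maximum is all hops collinear in one direction: 677.6 + 200.1 + 202.8 + 157.9 = 1238.4.
The longest hop is 677.6; the others sum to 560.8. Folding the others back against it leaves at least 677.6 − 560.8 = 116.8.

116.8 ≤ PT ≤ 1238.4 mi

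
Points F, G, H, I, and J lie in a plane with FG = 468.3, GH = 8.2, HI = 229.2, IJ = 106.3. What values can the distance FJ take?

The maximum is all hops collinear in one direction: 468.3 + 8.2 + 229.2 + 106.3 = 812.0.
The longest hop is 468.3; the others sum to 343.7. Folding the others back against it leaves at least 468.3 − 343.7 = 124.6.

124.6 ≤ FJ ≤ 812.0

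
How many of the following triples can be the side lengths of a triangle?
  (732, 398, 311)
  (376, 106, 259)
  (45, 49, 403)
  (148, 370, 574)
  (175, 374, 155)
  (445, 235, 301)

(311,398,732): 311+398 ≤ 732 → not valid
(106,259,376): 106+259 ≤ 376 → not valid
(45,49,403): 45+49 ≤ 403 → not valid
(148,370,574): 148+370 ≤ 574 → not valid
(155,175,374): 155+175 ≤ 374 → not valid
(235,301,445): 235+301 > 445 → valid
1 of the 6 triples forms a triangle.

1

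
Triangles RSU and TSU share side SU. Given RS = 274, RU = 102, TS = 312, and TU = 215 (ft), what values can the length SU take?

172 < SU < 376

From triangle RSU: |274 − 102| < SU < 274 + 102, i.e. 172 < SU < 376.
From triangle TSU: 97 < SU < 527.
Both must hold, so SU lies in the intersection.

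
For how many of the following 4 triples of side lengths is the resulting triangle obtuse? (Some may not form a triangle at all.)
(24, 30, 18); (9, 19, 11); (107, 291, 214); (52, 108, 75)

3

(24,30,18): 18²+24² = 900 = 30² → right
(9,19,11): 9²+11² = 202 < 361 = 19² → obtuse
(107,291,214): 107²+214² = 57245 < 84681 = 291² → obtuse
(52,108,75): 52²+75² = 8329 < 11664 = 108² → obtuse
3 of the 4 are obtuse.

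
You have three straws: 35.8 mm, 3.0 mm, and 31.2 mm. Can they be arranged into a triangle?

The longest side is 35.8, but the other two sum to only 34.2.
34.2 < 35.8, so the triangle inequality fails.

No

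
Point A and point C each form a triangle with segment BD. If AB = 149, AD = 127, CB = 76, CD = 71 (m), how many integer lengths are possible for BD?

124

From triangle ABD: 22 < BD < 276.
From triangle CBD: 5 < BD < 147.
Intersection: 22 < BD < 147, so integers 23 through 146: 124 values.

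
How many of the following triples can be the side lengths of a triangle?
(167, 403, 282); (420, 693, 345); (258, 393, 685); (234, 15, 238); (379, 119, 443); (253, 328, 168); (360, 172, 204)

(167,282,403): 167+282 > 403 → valid
(345,420,693): 345+420 > 693 → valid
(258,393,685): 258+393 ≤ 685 → not valid
(15,234,238): 15+234 > 238 → valid
(119,379,443): 119+379 > 443 → valid
(168,253,328): 168+253 > 328 → valid
(172,204,360): 172+204 > 360 → valid
6 of the 7 triples form a triangle.

6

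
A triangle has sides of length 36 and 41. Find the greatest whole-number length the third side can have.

76

The third side must be strictly less than 36 + 41 = 77.
The largest integer below 77 is 76.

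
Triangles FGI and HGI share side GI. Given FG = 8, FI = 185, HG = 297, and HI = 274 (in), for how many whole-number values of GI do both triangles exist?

From triangle FGI: 177 < GI < 193.
From triangle HGI: 23 < GI < 571.
Intersection: 177 < GI < 193, so integers 178 through 192: 15 values.

15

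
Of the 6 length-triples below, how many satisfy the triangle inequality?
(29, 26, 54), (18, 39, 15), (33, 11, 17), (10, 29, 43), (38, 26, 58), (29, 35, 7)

(26,29,54): 26+29 > 54 → valid
(15,18,39): 15+18 ≤ 39 → not valid
(11,17,33): 11+17 ≤ 33 → not valid
(10,29,43): 10+29 ≤ 43 → not valid
(26,38,58): 26+38 > 58 → valid
(7,29,35): 7+29 > 35 → valid
3 of the 6 triples form a triangle.

3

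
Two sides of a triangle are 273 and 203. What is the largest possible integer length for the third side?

The third side must be strictly less than 273 + 203 = 476.
The largest integer below 476 is 475.

475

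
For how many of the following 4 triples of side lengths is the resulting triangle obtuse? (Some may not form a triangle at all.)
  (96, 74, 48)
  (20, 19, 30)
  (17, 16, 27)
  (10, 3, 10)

(96,74,48): 48²+74² = 7780 < 9216 = 96² → obtuse
(20,19,30): 19²+20² = 761 < 900 = 30² → obtuse
(17,16,27): 16²+17² = 545 < 729 = 27² → obtuse
(10,3,10): 3²+10² = 109 > 100 = 10² → acute
3 of the 4 are obtuse.

3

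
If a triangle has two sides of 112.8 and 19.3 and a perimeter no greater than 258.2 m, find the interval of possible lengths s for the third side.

Triangle inequality alone gives 93.5 < s < 132.1.
The perimeter condition gives s ≤ 258.2 − 112.8 − 19.3 = 126.1.
Intersecting the two: 93.5 < s ≤ 126.1.

93.5 < s ≤ 126.1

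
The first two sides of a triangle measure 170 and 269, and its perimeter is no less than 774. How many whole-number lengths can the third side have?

Triangle inequality: 99 < x < 439. Perimeter ≥ 774 gives x ≥ 774 − 170 − 269 = 335.
So 335 ≤ x < 439; integers 335 through 438: 104 values.

104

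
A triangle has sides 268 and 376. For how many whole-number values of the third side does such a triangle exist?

The third side lies in the open interval (108, 644).
Integers from 109 to 643 inclusive: 643 − 109 + 1 = 535.

535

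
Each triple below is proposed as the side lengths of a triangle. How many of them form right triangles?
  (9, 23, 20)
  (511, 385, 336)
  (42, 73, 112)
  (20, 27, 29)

1

(9,23,20): 9²+20² = 481 < 529 = 23² → obtuse
(511,385,336): 336²+385² = 261121 = 511² → right
(42,73,112): 42²+73² = 7093 < 12544 = 112² → obtuse
(20,27,29): 20²+27² = 1129 > 841 = 29² → acute
1 of the 4 is right.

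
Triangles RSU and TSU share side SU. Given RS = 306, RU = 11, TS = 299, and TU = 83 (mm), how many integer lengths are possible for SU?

From triangle RSU: 295 < SU < 317.
From triangle TSU: 216 < SU < 382.
Intersection: 295 < SU < 317, so integers 296 through 316: 21 values.

21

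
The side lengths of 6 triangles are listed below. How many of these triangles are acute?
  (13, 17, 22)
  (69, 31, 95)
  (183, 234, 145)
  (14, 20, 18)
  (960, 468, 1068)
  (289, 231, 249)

2

(13,17,22): 13²+17² = 458 < 484 = 22² → obtuse
(69,31,95): 31²+69² = 5722 < 9025 = 95² → obtuse
(183,234,145): 145²+183² = 54514 < 54756 = 234² → obtuse
(14,20,18): 14²+18² = 520 > 400 = 20² → acute
(960,468,1068): 468²+960² = 1140624 = 1068² → right
(289,231,249): 231²+249² = 115362 > 83521 = 289² → acute
2 of the 6 are acute.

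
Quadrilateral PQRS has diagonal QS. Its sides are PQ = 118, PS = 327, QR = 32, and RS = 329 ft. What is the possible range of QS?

297 < QS < 361

From triangle PQS: |118 − 327| < QS < 118 + 327, i.e. 209 < QS < 445.
From triangle RQS: 297 < QS < 361.
Both must hold, so QS lies in the intersection.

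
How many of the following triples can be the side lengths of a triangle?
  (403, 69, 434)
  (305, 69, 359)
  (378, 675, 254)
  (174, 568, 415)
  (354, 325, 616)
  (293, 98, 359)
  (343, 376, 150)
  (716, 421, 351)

(69,403,434): 69+403 > 434 → valid
(69,305,359): 69+305 > 359 → valid
(254,378,675): 254+378 ≤ 675 → not valid
(174,415,568): 174+415 > 568 → valid
(325,354,616): 325+354 > 616 → valid
(98,293,359): 98+293 > 359 → valid
(150,343,376): 150+343 > 376 → valid
(351,421,716): 351+421 > 716 → valid
7 of the 8 triples form a triangle.

7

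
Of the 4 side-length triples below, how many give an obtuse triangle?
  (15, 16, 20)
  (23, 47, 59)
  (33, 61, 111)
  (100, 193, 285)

(15,16,20): 15²+16² = 481 > 400 = 20² → acute
(23,47,59): 23²+47² = 2738 < 3481 = 59² → obtuse
(33,61,111): 33+61 ≤ 111, not a triangle
(100,193,285): 100²+193² = 47249 < 81225 = 285² → obtuse
2 of the 4 are obtuse.

2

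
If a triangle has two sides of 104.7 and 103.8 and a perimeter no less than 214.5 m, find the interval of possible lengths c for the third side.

6.0 ≤ c < 208.5

Triangle inequality alone gives 0.9 < c < 208.5.
The perimeter condition gives c ≥ 214.5 − 104.7 − 103.8 = 6.0.
Intersecting the two: 6.0 ≤ c < 208.5.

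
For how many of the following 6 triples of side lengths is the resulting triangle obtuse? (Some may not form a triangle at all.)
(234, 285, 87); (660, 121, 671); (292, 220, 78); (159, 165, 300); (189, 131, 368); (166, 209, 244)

3

(234,285,87): 87²+234² = 62325 < 81225 = 285² → obtuse
(660,121,671): 121²+660² = 450241 = 671² → right
(292,220,78): 78²+220² = 54484 < 85264 = 292² → obtuse
(159,165,300): 159²+165² = 52506 < 90000 = 300² → obtuse
(189,131,368): 131+189 ≤ 368, not a triangle
(166,209,244): 166²+209² = 71237 > 59536 = 244² → acute
3 of the 6 are obtuse.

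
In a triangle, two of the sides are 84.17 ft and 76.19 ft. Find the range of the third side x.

7.98 < x < 160.36

By the triangle inequality, x must be less than 84.17 + 76.19 = 160.36 and greater than |84.17 − 76.19| = 7.98.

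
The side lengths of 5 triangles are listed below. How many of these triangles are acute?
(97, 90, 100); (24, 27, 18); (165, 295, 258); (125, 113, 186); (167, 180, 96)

(97,90,100): 90²+97² = 17509 > 10000 = 100² → acute
(24,27,18): 18²+24² = 900 > 729 = 27² → acute
(165,295,258): 165²+258² = 93789 > 87025 = 295² → acute
(125,113,186): 113²+125² = 28394 < 34596 = 186² → obtuse
(167,180,96): 96²+167² = 37105 > 32400 = 180² → acute
4 of the 5 are acute.

4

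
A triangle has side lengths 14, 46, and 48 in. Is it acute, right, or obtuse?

Compare the square of the longest side to the sum of squares of the other two: 14² + 46² = 2312 > 2304 = 48².

acute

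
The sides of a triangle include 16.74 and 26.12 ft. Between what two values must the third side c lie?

By the triangle inequality, c must be less than 16.74 + 26.12 = 42.86 and greater than |16.74 − 26.12| = 9.38.

9.38 < c < 42.86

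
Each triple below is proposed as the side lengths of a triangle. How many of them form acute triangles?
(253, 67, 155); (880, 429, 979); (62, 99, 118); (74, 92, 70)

1

(253,67,155): 67+155 ≤ 253, not a triangle
(880,429,979): 429²+880² = 958441 = 979² → right
(62,99,118): 62²+99² = 13645 < 13924 = 118² → obtuse
(74,92,70): 70²+74² = 10376 > 8464 = 92² → acute
1 of the 4 is acute.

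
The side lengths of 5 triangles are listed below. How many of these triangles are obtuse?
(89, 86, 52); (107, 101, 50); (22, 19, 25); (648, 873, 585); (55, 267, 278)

1

(89,86,52): 52²+86² = 10100 > 7921 = 89² → acute
(107,101,50): 50²+101² = 12701 > 11449 = 107² → acute
(22,19,25): 19²+22² = 845 > 625 = 25² → acute
(648,873,585): 585²+648² = 762129 = 873² → right
(55,267,278): 55²+267² = 74314 < 77284 = 278² → obtuse
1 of the 5 is obtuse.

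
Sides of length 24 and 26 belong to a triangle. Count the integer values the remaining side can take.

47

The third side lies in the open interval (2, 50).
Integers from 3 to 49 inclusive: 49 − 3 + 1 = 47.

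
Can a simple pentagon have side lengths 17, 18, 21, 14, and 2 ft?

A pentagon exists iff every side is shorter than the sum of the others — equivalently, the longest side is less than the sum of the rest.
Longest side 21 < 51 (sum of the remaining 4), so yes.

Yes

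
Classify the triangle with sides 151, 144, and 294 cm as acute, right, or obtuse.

obtuse

Compare the square of the longest side to the sum of squares of the other two: 144² + 151² = 43537 < 86436 = 294².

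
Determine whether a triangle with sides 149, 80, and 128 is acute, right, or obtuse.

acute

Compare the square of the longest side to the sum of squares of the other two: 80² + 128² = 22784 > 22201 = 149².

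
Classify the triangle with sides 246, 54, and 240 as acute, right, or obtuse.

Compare the square of the longest side to the sum of squares of the other two: 54² + 240² = 60516 = 246².

right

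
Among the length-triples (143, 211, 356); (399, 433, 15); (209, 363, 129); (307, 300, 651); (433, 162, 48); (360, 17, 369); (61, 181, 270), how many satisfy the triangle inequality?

(143,211,356): 143+211 ≤ 356 → not valid
(15,399,433): 15+399 ≤ 433 → not valid
(129,209,363): 129+209 ≤ 363 → not valid
(300,307,651): 300+307 ≤ 651 → not valid
(48,162,433): 48+162 ≤ 433 → not valid
(17,360,369): 17+360 > 369 → valid
(61,181,270): 61+181 ≤ 270 → not valid
1 of the 7 triples forms a triangle.

1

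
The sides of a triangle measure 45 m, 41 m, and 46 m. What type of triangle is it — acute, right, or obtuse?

Compare the square of the longest side to the sum of squares of the other two: 41² + 45² = 3706 > 2116 = 46².

acute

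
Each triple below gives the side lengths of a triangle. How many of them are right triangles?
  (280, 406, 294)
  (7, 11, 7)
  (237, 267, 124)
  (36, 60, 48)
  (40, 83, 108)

(280,406,294): 280²+294² = 164836 = 406² → right
(7,11,7): 7²+7² = 98 < 121 = 11² → obtuse
(237,267,124): 124²+237² = 71545 > 71289 = 267² → acute
(36,60,48): 36²+48² = 3600 = 60² → right
(40,83,108): 40²+83² = 8489 < 11664 = 108² → obtuse
2 of the 5 are right.

2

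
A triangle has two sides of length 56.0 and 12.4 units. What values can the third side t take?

43.6 < t < 68.4 (units)

By the triangle inequality, t must be less than 56.0 + 12.4 = 68.4 and greater than |56.0 − 12.4| = 43.6.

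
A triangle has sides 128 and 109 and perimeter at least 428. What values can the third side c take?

191 ≤ c < 237

Triangle inequality alone gives 19 < c < 237.
The perimeter condition gives c ≥ 428 − 128 − 109 = 191.
Intersecting the two: 191 ≤ c < 237.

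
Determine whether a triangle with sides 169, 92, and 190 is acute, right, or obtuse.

acute

Compare the square of the longest side to the sum of squares of the other two: 92² + 169² = 37025 > 36100 = 190².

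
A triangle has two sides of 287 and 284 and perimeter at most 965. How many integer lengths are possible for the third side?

Triangle inequality: 3 < x < 571. Perimeter ≤ 965 gives x ≤ 965 − 287 − 284 = 394.
So 3 < x ≤ 394; integers 4 through 394: 391 values.

391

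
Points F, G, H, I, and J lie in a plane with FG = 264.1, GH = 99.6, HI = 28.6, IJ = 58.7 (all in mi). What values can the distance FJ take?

The maximum is all hops collinear in one direction: 264.1 + 99.6 + 28.6 + 58.7 = 451.0.
The longest hop is 264.1; the others sum to 186.9. Folding the others back against it leaves at least 264.1 − 186.9 = 77.2.

77.2 ≤ FJ ≤ 451.0 mi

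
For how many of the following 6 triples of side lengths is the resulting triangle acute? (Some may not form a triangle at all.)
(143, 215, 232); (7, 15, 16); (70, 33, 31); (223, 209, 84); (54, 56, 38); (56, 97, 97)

(143,215,232): 143²+215² = 66674 > 53824 = 232² → acute
(7,15,16): 7²+15² = 274 > 256 = 16² → acute
(70,33,31): 31+33 ≤ 70, not a triangle
(223,209,84): 84²+209² = 50737 > 49729 = 223² → acute
(54,56,38): 38²+54² = 4360 > 3136 = 56² → acute
(56,97,97): 56²+97² = 12545 > 9409 = 97² → acute
5 of the 6 are acute.

5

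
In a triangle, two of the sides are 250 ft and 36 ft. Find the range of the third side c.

214 < c < 286 (ft)

By the triangle inequality, c must be less than 250 + 36 = 286 and greater than |250 − 36| = 214.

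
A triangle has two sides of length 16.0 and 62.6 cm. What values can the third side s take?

46.6 < s < 78.6

By the triangle inequality, s must be less than 16.0 + 62.6 = 78.6 and greater than |16.0 − 62.6| = 46.6.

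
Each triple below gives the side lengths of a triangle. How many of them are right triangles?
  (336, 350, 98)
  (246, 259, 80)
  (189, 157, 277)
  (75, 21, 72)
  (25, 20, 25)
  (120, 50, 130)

(336,350,98): 98²+336² = 122500 = 350² → right
(246,259,80): 80²+246² = 66916 < 67081 = 259² → obtuse
(189,157,277): 157²+189² = 60370 < 76729 = 277² → obtuse
(75,21,72): 21²+72² = 5625 = 75² → right
(25,20,25): 20²+25² = 1025 > 625 = 25² → acute
(120,50,130): 50²+120² = 16900 = 130² → right
3 of the 6 are right.

3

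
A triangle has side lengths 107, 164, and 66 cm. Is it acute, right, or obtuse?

obtuse

Compare the square of the longest side to the sum of squares of the other two: 66² + 107² = 15805 < 26896 = 164².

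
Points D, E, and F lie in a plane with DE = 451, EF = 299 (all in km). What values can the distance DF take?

By the triangle inequality, |451 − 299| ≤ DF ≤ 451 + 299.

152 ≤ DF ≤ 750 km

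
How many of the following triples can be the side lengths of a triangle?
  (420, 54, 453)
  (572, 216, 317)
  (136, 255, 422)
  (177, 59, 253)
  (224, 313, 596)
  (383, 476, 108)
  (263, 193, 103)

3

(54,420,453): 54+420 > 453 → valid
(216,317,572): 216+317 ≤ 572 → not valid
(136,255,422): 136+255 ≤ 422 → not valid
(59,177,253): 59+177 ≤ 253 → not valid
(224,313,596): 224+313 ≤ 596 → not valid
(108,383,476): 108+383 > 476 → valid
(103,193,263): 103+193 > 263 → valid
3 of the 7 triples form a triangle.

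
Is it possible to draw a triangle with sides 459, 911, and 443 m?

The longest side is 911, but the other two sum to only 902.
902 < 911, so the triangle inequality fails.

No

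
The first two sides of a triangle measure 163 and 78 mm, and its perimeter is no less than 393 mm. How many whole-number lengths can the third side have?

89

Triangle inequality: 85 < x < 241. Perimeter ≥ 393 gives x ≥ 393 − 163 − 78 = 152.
So 152 ≤ x < 241; integers 152 through 240: 89 values.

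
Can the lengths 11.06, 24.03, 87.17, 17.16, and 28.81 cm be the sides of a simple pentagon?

For a pentagon, each side must be shorter than the sum of the others.
Here the longest side is 87.17, but the remaining 4 sides sum to only 81.06.

No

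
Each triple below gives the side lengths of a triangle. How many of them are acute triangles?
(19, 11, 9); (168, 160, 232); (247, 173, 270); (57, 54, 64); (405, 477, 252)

2

(19,11,9): 9²+11² = 202 < 361 = 19² → obtuse
(168,160,232): 160²+168² = 53824 = 232² → right
(247,173,270): 173²+247² = 90938 > 72900 = 270² → acute
(57,54,64): 54²+57² = 6165 > 4096 = 64² → acute
(405,477,252): 252²+405² = 227529 = 477² → right
2 of the 5 are acute.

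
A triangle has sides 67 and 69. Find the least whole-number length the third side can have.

The third side must be strictly greater than |67 − 69| = 2.
The smallest integer above 2 is 3.

3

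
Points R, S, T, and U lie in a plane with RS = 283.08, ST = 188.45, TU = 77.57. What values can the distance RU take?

17.06 ≤ RU ≤ 549.10

The maximum is all hops collinear in one direction: 283.08 + 188.45 + 77.57 = 549.10.
The longest hop is 283.08; the others sum to 266.02. Folding the others back against it leaves at least 283.08 − 266.02 = 17.06.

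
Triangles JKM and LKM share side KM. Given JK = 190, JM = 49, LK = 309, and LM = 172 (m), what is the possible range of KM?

141 < KM < 239

From triangle JKM: |190 − 49| < KM < 190 + 49, i.e. 141 < KM < 239.
From triangle LKM: 137 < KM < 481.
Both must hold, so KM lies in the intersection.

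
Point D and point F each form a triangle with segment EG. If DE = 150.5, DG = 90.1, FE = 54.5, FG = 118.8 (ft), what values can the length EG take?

From triangle DEG: |150.5 − 90.1| < EG < 150.5 + 90.1, i.e. 60.4 < EG < 240.6.
From triangle FEG: 64.3 < EG < 173.3.
Both must hold, so EG lies in the intersection.

64.3 < EG < 173.3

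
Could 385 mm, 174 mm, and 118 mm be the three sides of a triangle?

The longest side is 385, but the other two sum to only 292.
292 < 385, so the triangle inequality fails.

No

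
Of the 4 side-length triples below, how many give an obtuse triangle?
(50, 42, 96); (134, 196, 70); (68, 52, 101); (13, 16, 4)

3

(50,42,96): 42+50 ≤ 96, not a triangle
(134,196,70): 70²+134² = 22856 < 38416 = 196² → obtuse
(68,52,101): 52²+68² = 7328 < 10201 = 101² → obtuse
(13,16,4): 4²+13² = 185 < 256 = 16² → obtuse
3 of the 4 are obtuse.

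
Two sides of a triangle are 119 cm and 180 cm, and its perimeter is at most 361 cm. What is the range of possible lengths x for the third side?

61 < x ≤ 62

Triangle inequality alone gives 61 < x < 299.
The perimeter condition gives x ≤ 361 − 119 − 180 = 62.
Intersecting the two: 61 < x ≤ 62.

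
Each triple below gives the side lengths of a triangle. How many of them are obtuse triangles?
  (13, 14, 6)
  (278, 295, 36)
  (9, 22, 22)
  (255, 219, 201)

1

(13,14,6): 6²+13² = 205 > 196 = 14² → acute
(278,295,36): 36²+278² = 78580 < 87025 = 295² → obtuse
(9,22,22): 9²+22² = 565 > 484 = 22² → acute
(255,219,201): 201²+219² = 88362 > 65025 = 255² → acute
1 of the 4 is obtuse.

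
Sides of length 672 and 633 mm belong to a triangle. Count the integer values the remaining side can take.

1265

The third side lies in the open interval (39, 1305).
Integers from 40 to 1304 inclusive: 1304 − 40 + 1 = 1265.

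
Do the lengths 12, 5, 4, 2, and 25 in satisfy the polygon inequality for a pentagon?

No

For a pentagon, each side must be shorter than the sum of the others.
Here the longest side is 25, but the remaining 4 sides sum to only 23.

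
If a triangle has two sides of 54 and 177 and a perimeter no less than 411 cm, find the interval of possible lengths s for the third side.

Triangle inequality alone gives 123 < s < 231.
The perimeter condition gives s ≥ 411 − 54 − 177 = 180.
Intersecting the two: 180 ≤ s < 231.

180 ≤ s < 231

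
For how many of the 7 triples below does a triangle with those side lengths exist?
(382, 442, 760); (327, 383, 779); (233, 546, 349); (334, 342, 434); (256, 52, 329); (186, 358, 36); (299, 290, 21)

(382,442,760): 382+442 > 760 → valid
(327,383,779): 327+383 ≤ 779 → not valid
(233,349,546): 233+349 > 546 → valid
(334,342,434): 334+342 > 434 → valid
(52,256,329): 52+256 ≤ 329 → not valid
(36,186,358): 36+186 ≤ 358 → not valid
(21,290,299): 21+290 > 299 → valid
4 of the 7 triples form a triangle.

4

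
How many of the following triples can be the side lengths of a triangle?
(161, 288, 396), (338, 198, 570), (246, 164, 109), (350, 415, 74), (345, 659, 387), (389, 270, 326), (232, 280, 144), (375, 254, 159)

(161,288,396): 161+288 > 396 → valid
(198,338,570): 198+338 ≤ 570 → not valid
(109,164,246): 109+164 > 246 → valid
(74,350,415): 74+350 > 415 → valid
(345,387,659): 345+387 > 659 → valid
(270,326,389): 270+326 > 389 → valid
(144,232,280): 144+232 > 280 → valid
(159,254,375): 159+254 > 375 → valid
7 of the 8 triples form a triangle.

7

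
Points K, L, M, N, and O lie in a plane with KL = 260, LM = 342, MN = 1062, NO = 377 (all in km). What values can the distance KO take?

83 ≤ KO ≤ 2041 km

The maximum is all hops collinear in one direction: 260 + 342 + 1062 + 377 = 2041.
The longest hop is 1062; the others sum to 979. Folding the others back against it leaves at least 1062 − 979 = 83.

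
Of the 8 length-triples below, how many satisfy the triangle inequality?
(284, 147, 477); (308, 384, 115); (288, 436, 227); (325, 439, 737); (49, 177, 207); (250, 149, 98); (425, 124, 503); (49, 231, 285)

(147,284,477): 147+284 ≤ 477 → not valid
(115,308,384): 115+308 > 384 → valid
(227,288,436): 227+288 > 436 → valid
(325,439,737): 325+439 > 737 → valid
(49,177,207): 49+177 > 207 → valid
(98,149,250): 98+149 ≤ 250 → not valid
(124,425,503): 124+425 > 503 → valid
(49,231,285): 49+231 ≤ 285 → not valid
5 of the 8 triples form a triangle.

5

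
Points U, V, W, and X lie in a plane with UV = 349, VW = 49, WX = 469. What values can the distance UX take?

71 ≤ UX ≤ 867

The maximum is all hops collinear in one direction: 349 + 49 + 469 = 867.
The longest hop is 469; the others sum to 398. Folding the others back against it leaves at least 469 − 398 = 71.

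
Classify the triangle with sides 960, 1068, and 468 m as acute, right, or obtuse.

Compare the square of the longest side to the sum of squares of the other two: 468² + 960² = 1140624 = 1068².

right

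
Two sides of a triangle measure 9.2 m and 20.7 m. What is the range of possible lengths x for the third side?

11.5 < x < 29.9 (m)

By the triangle inequality, x must be less than 9.2 + 20.7 = 29.9 and greater than |9.2 − 20.7| = 11.5.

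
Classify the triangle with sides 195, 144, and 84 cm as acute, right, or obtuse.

Compare the square of the longest side to the sum of squares of the other two: 84² + 144² = 27792 < 38025 = 195².

obtuse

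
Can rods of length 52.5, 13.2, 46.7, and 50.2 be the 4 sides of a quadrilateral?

A quadrilateral exists iff every side is shorter than the sum of the others — equivalently, the longest side is less than the sum of the rest.
Longest side 52.5 < 110.1 (sum of the remaining 3), so yes.

Yes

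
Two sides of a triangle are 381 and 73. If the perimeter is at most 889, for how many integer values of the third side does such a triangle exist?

127

Triangle inequality: 308 < x < 454. Perimeter ≤ 889 gives x ≤ 889 − 381 − 73 = 435.
So 308 < x ≤ 435; integers 309 through 435: 127 values.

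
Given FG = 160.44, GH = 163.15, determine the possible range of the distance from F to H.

By the triangle inequality, |160.44 − 163.15| ≤ FH ≤ 160.44 + 163.15.

2.71 ≤ FH ≤ 323.59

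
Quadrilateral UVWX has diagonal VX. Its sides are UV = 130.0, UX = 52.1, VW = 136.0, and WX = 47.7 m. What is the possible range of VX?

From triangle UVX: |130.0 − 52.1| < VX < 130.0 + 52.1, i.e. 77.9 < VX < 182.1.
From triangle WVX: 88.3 < VX < 183.7.
Both must hold, so VX lies in the intersection.

88.3 < VX < 182.1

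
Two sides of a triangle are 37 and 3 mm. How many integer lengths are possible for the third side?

The third side lies in the open interval (34, 40).
Integers from 35 to 39 inclusive: 39 − 35 + 1 = 5.

5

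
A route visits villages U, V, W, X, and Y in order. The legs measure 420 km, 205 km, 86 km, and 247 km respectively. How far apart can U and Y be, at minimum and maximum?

The maximum is all hops collinear in one direction: 420 + 205 + 86 + 247 = 958.
The longest hop is 420; the others sum to 538. Since 420 ≤ 538, the path can fold back on itself completely, so the minimum distance is 0.

0 ≤ UY ≤ 958 km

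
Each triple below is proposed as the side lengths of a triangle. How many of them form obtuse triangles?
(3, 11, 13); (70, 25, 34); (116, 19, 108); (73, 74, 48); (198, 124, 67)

2

(3,11,13): 3²+11² = 130 < 169 = 13² → obtuse
(70,25,34): 25+34 ≤ 70, not a triangle
(116,19,108): 19²+108² = 12025 < 13456 = 116² → obtuse
(73,74,48): 48²+73² = 7633 > 5476 = 74² → acute
(198,124,67): 67+124 ≤ 198, not a triangle
2 of the 5 are obtuse.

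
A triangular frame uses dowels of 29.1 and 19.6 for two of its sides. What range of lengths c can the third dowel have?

By the triangle inequality, c must be less than 29.1 + 19.6 = 48.7 and greater than |29.1 − 19.6| = 9.5.

9.5 < c < 48.7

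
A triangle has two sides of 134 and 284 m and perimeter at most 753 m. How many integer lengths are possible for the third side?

185

Triangle inequality: 150 < x < 418. Perimeter ≤ 753 gives x ≤ 753 − 134 − 284 = 335.
So 150 < x ≤ 335; integers 151 through 335: 185 values.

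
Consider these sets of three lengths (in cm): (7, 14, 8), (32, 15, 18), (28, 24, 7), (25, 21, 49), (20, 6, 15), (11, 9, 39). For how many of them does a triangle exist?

(7,8,14): 7+8 > 14 → valid
(15,18,32): 15+18 > 32 → valid
(7,24,28): 7+24 > 28 → valid
(21,25,49): 21+25 ≤ 49 → not valid
(6,15,20): 6+15 > 20 → valid
(9,11,39): 9+11 ≤ 39 → not valid
4 of the 6 triples form a triangle.

4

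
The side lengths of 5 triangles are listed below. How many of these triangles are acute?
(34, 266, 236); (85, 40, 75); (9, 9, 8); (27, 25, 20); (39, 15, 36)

(34,266,236): 34²+236² = 56852 < 70756 = 266² → obtuse
(85,40,75): 40²+75² = 7225 = 85² → right
(9,9,8): 8²+9² = 145 > 81 = 9² → acute
(27,25,20): 20²+25² = 1025 > 729 = 27² → acute
(39,15,36): 15²+36² = 1521 = 39² → right
2 of the 5 are acute.

2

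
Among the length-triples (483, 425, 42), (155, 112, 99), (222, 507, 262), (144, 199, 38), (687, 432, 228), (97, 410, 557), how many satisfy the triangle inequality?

(42,425,483): 42+425 ≤ 483 → not valid
(99,112,155): 99+112 > 155 → valid
(222,262,507): 222+262 ≤ 507 → not valid
(38,144,199): 38+144 ≤ 199 → not valid
(228,432,687): 228+432 ≤ 687 → not valid
(97,410,557): 97+410 ≤ 557 → not valid
1 of the 6 triples forms a triangle.

1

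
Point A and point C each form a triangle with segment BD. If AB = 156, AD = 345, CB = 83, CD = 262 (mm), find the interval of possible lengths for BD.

From triangle ABD: |156 − 345| < BD < 156 + 345, i.e. 189 < BD < 501.
From triangle CBD: 179 < BD < 345.
Both must hold, so BD lies in the intersection.

189 < BD < 345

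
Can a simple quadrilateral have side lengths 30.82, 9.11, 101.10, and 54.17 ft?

No

For a quadrilateral, each side must be shorter than the sum of the others.
Here the longest side is 101.10, but the remaining 3 sides sum to only 94.10.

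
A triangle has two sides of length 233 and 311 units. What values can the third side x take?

78 < x < 544

By the triangle inequality, x must be less than 233 + 311 = 544 and greater than |233 − 311| = 78.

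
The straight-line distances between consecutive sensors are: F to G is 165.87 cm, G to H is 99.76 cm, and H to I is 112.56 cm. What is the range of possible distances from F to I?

The maximum is all hops collinear in one direction: 165.87 + 99.76 + 112.56 = 378.19.
The longest hop is 165.87; the others sum to 212.32. Since 165.87 ≤ 212.32, the path can fold back on itself completely, so the minimum distance is 0.

0 ≤ FI ≤ 378.19 cm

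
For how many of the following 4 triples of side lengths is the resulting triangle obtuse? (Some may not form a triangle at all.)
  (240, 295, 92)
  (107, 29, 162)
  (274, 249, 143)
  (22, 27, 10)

2

(240,295,92): 92²+240² = 66064 < 87025 = 295² → obtuse
(107,29,162): 29+107 ≤ 162, not a triangle
(274,249,143): 143²+249² = 82450 > 75076 = 274² → acute
(22,27,10): 10²+22² = 584 < 729 = 27² → obtuse
2 of the 4 are obtuse.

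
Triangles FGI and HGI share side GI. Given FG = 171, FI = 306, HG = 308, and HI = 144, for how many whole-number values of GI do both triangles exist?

From triangle FGI: 135 < GI < 477.
From triangle HGI: 164 < GI < 452.
Intersection: 164 < GI < 452, so integers 165 through 451: 287 values.

287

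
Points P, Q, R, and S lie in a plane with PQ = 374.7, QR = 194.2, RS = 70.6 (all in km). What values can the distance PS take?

109.9 ≤ PS ≤ 639.5 km

The maximum is all hops collinear in one direction: 374.7 + 194.2 + 70.6 = 639.5.
The longest hop is 374.7; the others sum to 264.8. Folding the others back against it leaves at least 374.7 − 264.8 = 109.9.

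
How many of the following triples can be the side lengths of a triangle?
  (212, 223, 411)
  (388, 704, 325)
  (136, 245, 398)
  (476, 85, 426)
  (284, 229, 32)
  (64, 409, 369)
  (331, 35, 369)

(212,223,411): 212+223 > 411 → valid
(325,388,704): 325+388 > 704 → valid
(136,245,398): 136+245 ≤ 398 → not valid
(85,426,476): 85+426 > 476 → valid
(32,229,284): 32+229 ≤ 284 → not valid
(64,369,409): 64+369 > 409 → valid
(35,331,369): 35+331 ≤ 369 → not valid
4 of the 7 triples form a triangle.

4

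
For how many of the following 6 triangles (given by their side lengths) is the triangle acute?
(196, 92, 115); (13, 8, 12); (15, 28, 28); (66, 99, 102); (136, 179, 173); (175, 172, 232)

(196,92,115): 92²+115² = 21689 < 38416 = 196² → obtuse
(13,8,12): 8²+12² = 208 > 169 = 13² → acute
(15,28,28): 15²+28² = 1009 > 784 = 28² → acute
(66,99,102): 66²+99² = 14157 > 10404 = 102² → acute
(136,179,173): 136²+173² = 48425 > 32041 = 179² → acute
(175,172,232): 172²+175² = 60209 > 53824 = 232² → acute
5 of the 6 are acute.

5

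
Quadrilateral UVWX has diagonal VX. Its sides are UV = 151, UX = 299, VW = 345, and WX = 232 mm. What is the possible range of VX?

148 < VX < 450

From triangle UVX: |151 − 299| < VX < 151 + 299, i.e. 148 < VX < 450.
From triangle WVX: 113 < VX < 577.
Both must hold, so VX lies in the intersection.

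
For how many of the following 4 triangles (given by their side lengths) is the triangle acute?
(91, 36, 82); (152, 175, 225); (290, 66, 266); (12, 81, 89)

1

(91,36,82): 36²+82² = 8020 < 8281 = 91² → obtuse
(152,175,225): 152²+175² = 53729 > 50625 = 225² → acute
(290,66,266): 66²+266² = 75112 < 84100 = 290² → obtuse
(12,81,89): 12²+81² = 6705 < 7921 = 89² → obtuse
1 of the 4 is acute.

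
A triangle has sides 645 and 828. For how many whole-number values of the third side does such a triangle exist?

The third side lies in the open interval (183, 1473).
Integers from 184 to 1472 inclusive: 1472 − 184 + 1 = 1289.

1289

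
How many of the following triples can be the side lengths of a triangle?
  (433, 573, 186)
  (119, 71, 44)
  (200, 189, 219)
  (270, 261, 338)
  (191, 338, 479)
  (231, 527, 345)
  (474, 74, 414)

6

(186,433,573): 186+433 > 573 → valid
(44,71,119): 44+71 ≤ 119 → not valid
(189,200,219): 189+200 > 219 → valid
(261,270,338): 261+270 > 338 → valid
(191,338,479): 191+338 > 479 → valid
(231,345,527): 231+345 > 527 → valid
(74,414,474): 74+414 > 474 → valid
6 of the 7 triples form a triangle.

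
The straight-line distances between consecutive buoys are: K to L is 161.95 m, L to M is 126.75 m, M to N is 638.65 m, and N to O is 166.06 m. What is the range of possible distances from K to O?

183.89 ≤ KO ≤ 1093.41 m

The maximum is all hops collinear in one direction: 161.95 + 126.75 + 638.65 + 166.06 = 1093.41.
The longest hop is 638.65; the others sum to 454.76. Folding the others back against it leaves at least 638.65 − 454.76 = 183.89.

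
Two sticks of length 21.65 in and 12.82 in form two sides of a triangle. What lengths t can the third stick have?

8.83 < t < 34.47 (in)

By the triangle inequality, t must be less than 21.65 + 12.82 = 34.47 and greater than |21.65 − 12.82| = 8.83.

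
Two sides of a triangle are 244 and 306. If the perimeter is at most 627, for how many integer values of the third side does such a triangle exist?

Triangle inequality: 62 < x < 550. Perimeter ≤ 627 gives x ≤ 627 − 244 − 306 = 77.
So 62 < x ≤ 77; integers 63 through 77: 15 values.

15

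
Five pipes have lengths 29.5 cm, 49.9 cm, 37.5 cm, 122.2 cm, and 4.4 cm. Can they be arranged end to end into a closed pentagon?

For a pentagon, each side must be shorter than the sum of the others.
Here the longest side is 122.2, but the remaining 4 sides sum to only 121.3.

No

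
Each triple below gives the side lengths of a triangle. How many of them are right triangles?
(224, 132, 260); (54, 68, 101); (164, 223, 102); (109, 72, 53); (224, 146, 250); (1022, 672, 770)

2

(224,132,260): 132²+224² = 67600 = 260² → right
(54,68,101): 54²+68² = 7540 < 10201 = 101² → obtuse
(164,223,102): 102²+164² = 37300 < 49729 = 223² → obtuse
(109,72,53): 53²+72² = 7993 < 11881 = 109² → obtuse
(224,146,250): 146²+224² = 71492 > 62500 = 250² → acute
(1022,672,770): 672²+770² = 1044484 = 1022² → right
2 of the 6 are right.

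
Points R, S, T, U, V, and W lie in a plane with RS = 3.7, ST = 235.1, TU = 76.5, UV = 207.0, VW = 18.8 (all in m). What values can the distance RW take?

The maximum is all hops collinear in one direction: 3.7 + 235.1 + 76.5 + 207.0 + 18.8 = 541.1.
The longest hop is 235.1; the others sum to 306.0. Since 235.1 ≤ 306.0, the path can fold back on itself completely, so the minimum distance is 0.

0 ≤ RW ≤ 541.1 m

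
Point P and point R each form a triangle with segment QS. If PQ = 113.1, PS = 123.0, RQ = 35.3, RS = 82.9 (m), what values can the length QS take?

From triangle PQS: |113.1 − 123.0| < QS < 113.1 + 123.0, i.e. 9.9 < QS < 236.1.
From triangle RQS: 47.6 < QS < 118.2.
Both must hold, so QS lies in the intersection.

47.6 < QS < 118.2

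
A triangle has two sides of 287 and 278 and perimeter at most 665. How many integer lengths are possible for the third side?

Triangle inequality: 9 < x < 565. Perimeter ≤ 665 gives x ≤ 665 − 287 − 278 = 100.
So 9 < x ≤ 100; integers 10 through 100: 91 values.

91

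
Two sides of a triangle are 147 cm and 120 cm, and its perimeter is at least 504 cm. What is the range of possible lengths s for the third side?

Triangle inequality alone gives 27 < s < 267.
The perimeter condition gives s ≥ 504 − 147 − 120 = 237.
Intersecting the two: 237 ≤ s < 267.

237 ≤ s < 267 cm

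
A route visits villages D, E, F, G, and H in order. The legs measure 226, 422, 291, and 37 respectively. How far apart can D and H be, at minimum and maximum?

The maximum is all hops collinear in one direction: 226 + 422 + 291 + 37 = 976.
The longest hop is 422; the others sum to 554. Since 422 ≤ 554, the path can fold back on itself completely, so the minimum distance is 0.

0 ≤ DH ≤ 976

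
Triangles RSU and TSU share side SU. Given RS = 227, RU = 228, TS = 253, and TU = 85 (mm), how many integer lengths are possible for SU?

169

From triangle RSU: 1 < SU < 455.
From triangle TSU: 168 < SU < 338.
Intersection: 168 < SU < 338, so integers 169 through 337: 169 values.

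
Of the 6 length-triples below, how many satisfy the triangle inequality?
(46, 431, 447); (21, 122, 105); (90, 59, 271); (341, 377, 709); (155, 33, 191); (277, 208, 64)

(46,431,447): 46+431 > 447 → valid
(21,105,122): 21+105 > 122 → valid
(59,90,271): 59+90 ≤ 271 → not valid
(341,377,709): 341+377 > 709 → valid
(33,155,191): 33+155 ≤ 191 → not valid
(64,208,277): 64+208 ≤ 277 → not valid
3 of the 6 triples form a triangle.

3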